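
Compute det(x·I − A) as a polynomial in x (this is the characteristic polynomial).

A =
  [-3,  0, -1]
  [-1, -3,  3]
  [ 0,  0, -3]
x^3 + 9*x^2 + 27*x + 27

Expanding det(x·I − A) (e.g. by cofactor expansion or by noting that A is similar to its Jordan form J, which has the same characteristic polynomial as A) gives
  χ_A(x) = x^3 + 9*x^2 + 27*x + 27
which factors as (x + 3)^3. The eigenvalues (with algebraic multiplicities) are λ = -3 with multiplicity 3.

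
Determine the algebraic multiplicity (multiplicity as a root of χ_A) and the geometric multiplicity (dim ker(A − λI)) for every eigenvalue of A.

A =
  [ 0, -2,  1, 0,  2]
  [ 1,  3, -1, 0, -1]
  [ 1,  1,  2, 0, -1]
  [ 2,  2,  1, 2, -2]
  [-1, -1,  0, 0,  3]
λ = 2: alg = 5, geom = 3

Step 1 — factor the characteristic polynomial to read off the algebraic multiplicities:
  χ_A(x) = (x - 2)^5

Step 2 — compute geometric multiplicities via the rank-nullity identity g(λ) = n − rank(A − λI):
  rank(A − (2)·I) = 2, so dim ker(A − (2)·I) = n − 2 = 3

Summary:
  λ = 2: algebraic multiplicity = 5, geometric multiplicity = 3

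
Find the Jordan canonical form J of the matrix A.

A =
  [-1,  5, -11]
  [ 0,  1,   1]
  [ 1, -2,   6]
J_3(2)

The characteristic polynomial is
  det(x·I − A) = x^3 - 6*x^2 + 12*x - 8 = (x - 2)^3

Eigenvalues and multiplicities (the geometric multiplicity of λ is n − rank(A − λI), which equals the number of Jordan blocks for λ):
  λ = 2: algebraic multiplicity = 3, geometric multiplicity = 1

Determining the block sizes for each eigenvalue:
  λ = 2: one block (gm = 1), so the single block has size am = 3 → block sizes [3]

Assembling the blocks gives a Jordan form
J =
  [2, 1, 0]
  [0, 2, 1]
  [0, 0, 2]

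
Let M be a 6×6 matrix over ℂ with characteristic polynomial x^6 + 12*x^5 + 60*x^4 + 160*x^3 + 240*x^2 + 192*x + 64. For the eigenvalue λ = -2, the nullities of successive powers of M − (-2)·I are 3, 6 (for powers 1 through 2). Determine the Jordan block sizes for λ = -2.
Block sizes for λ = -2: [2, 2, 2]

From the dimensions of kernels of powers, the number of Jordan blocks of size at least j is d_j − d_{j−1} where d_j = dim ker(N^j) (with d_0 = 0). Computing the differences gives [3, 3].
The number of blocks of size exactly k is (#blocks of size ≥ k) − (#blocks of size ≥ k + 1), so the partition is: 3 block(s) of size 2.
In nonincreasing order the block sizes are [2, 2, 2].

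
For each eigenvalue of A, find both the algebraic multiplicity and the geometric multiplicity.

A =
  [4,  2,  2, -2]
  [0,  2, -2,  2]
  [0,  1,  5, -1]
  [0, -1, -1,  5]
λ = 4: alg = 4, geom = 3

Step 1 — factor the characteristic polynomial to read off the algebraic multiplicities:
  χ_A(x) = (x - 4)^4

Step 2 — compute geometric multiplicities via the rank-nullity identity g(λ) = n − rank(A − λI):
  rank(A − (4)·I) = 1, so dim ker(A − (4)·I) = n − 1 = 3

Summary:
  λ = 4: algebraic multiplicity = 4, geometric multiplicity = 3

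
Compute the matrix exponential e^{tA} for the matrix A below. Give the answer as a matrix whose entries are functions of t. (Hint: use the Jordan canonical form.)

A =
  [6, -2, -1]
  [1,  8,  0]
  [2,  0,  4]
e^{tA} =
  [-2*t^2*exp(6*t) + exp(6*t), -2*t^2*exp(6*t) - 2*t*exp(6*t), t^2*exp(6*t) - t*exp(6*t)]
  [t^2*exp(6*t) + t*exp(6*t), t^2*exp(6*t) + 2*t*exp(6*t) + exp(6*t), -t^2*exp(6*t)/2]
  [-2*t^2*exp(6*t) + 2*t*exp(6*t), -2*t^2*exp(6*t), t^2*exp(6*t) - 2*t*exp(6*t) + exp(6*t)]

Strategy: write A = P · J · P⁻¹ where J is a Jordan canonical form, so e^{tA} = P · e^{tJ} · P⁻¹, and e^{tJ} can be computed block-by-block.

A has Jordan form
J =
  [6, 1, 0]
  [0, 6, 1]
  [0, 0, 6]
(up to reordering of blocks).

Per-block formulas:
  For a 3×3 Jordan block J_3(6): exp(t · J_3(6)) = e^(6t)·(I + t·N + (t^2/2)·N^2), where N is the 3×3 nilpotent shift.

After assembling e^{tJ} and conjugating by P, we get:

e^{tA} =
  [-2*t^2*exp(6*t) + exp(6*t), -2*t^2*exp(6*t) - 2*t*exp(6*t), t^2*exp(6*t) - t*exp(6*t)]
  [t^2*exp(6*t) + t*exp(6*t), t^2*exp(6*t) + 2*t*exp(6*t) + exp(6*t), -t^2*exp(6*t)/2]
  [-2*t^2*exp(6*t) + 2*t*exp(6*t), -2*t^2*exp(6*t), t^2*exp(6*t) - 2*t*exp(6*t) + exp(6*t)]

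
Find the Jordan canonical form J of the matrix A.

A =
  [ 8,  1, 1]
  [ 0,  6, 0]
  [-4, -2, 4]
J_2(6) ⊕ J_1(6)

The characteristic polynomial is
  det(x·I − A) = x^3 - 18*x^2 + 108*x - 216 = (x - 6)^3

Eigenvalues and multiplicities (the geometric multiplicity of λ is n − rank(A − λI), which equals the number of Jordan blocks for λ):
  λ = 6: algebraic multiplicity = 3, geometric multiplicity = 2

Determining the block sizes for each eigenvalue:
  λ = 6: 2 blocks summing to 3 forces exactly one block of size 2 and the rest size 1 → block sizes [2, 1]

Assembling the blocks gives a Jordan form
J =
  [6, 1, 0]
  [0, 6, 0]
  [0, 0, 6]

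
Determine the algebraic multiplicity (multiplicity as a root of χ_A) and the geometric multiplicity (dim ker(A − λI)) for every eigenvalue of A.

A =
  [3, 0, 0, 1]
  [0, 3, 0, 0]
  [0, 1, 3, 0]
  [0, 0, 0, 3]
λ = 3: alg = 4, geom = 2

Step 1 — factor the characteristic polynomial to read off the algebraic multiplicities:
  χ_A(x) = (x - 3)^4

Step 2 — compute geometric multiplicities via the rank-nullity identity g(λ) = n − rank(A − λI):
  rank(A − (3)·I) = 2, so dim ker(A − (3)·I) = n − 2 = 2

Summary:
  λ = 3: algebraic multiplicity = 4, geometric multiplicity = 2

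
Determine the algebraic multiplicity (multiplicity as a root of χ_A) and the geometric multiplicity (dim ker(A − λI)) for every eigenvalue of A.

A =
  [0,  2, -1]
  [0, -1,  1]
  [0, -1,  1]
λ = 0: alg = 3, geom = 1

Step 1 — factor the characteristic polynomial to read off the algebraic multiplicities:
  χ_A(x) = x^3

Step 2 — compute geometric multiplicities via the rank-nullity identity g(λ) = n − rank(A − λI):
  rank(A − (0)·I) = 2, so dim ker(A − (0)·I) = n − 2 = 1

Summary:
  λ = 0: algebraic multiplicity = 3, geometric multiplicity = 1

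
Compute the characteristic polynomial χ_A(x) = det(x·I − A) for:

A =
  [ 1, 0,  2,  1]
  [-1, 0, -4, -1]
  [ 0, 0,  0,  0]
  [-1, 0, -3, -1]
x^4

Expanding det(x·I − A) (e.g. by cofactor expansion or by noting that A is similar to its Jordan form J, which has the same characteristic polynomial as A) gives
  χ_A(x) = x^4
which factors as x^4. The eigenvalues (with algebraic multiplicities) are λ = 0 with multiplicity 4.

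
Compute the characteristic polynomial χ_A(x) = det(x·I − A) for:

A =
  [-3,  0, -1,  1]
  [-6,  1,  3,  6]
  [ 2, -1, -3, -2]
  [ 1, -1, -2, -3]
x^4 + 8*x^3 + 24*x^2 + 32*x + 16

Expanding det(x·I − A) (e.g. by cofactor expansion or by noting that A is similar to its Jordan form J, which has the same characteristic polynomial as A) gives
  χ_A(x) = x^4 + 8*x^3 + 24*x^2 + 32*x + 16
which factors as (x + 2)^4. The eigenvalues (with algebraic multiplicities) are λ = -2 with multiplicity 4.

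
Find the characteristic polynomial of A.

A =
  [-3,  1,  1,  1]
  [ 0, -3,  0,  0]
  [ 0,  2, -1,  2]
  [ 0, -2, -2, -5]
x^4 + 12*x^3 + 54*x^2 + 108*x + 81

Expanding det(x·I − A) (e.g. by cofactor expansion or by noting that A is similar to its Jordan form J, which has the same characteristic polynomial as A) gives
  χ_A(x) = x^4 + 12*x^3 + 54*x^2 + 108*x + 81
which factors as (x + 3)^4. The eigenvalues (with algebraic multiplicities) are λ = -3 with multiplicity 4.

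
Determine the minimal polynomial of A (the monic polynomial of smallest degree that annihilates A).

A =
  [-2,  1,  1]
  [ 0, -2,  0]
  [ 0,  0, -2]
x^2 + 4*x + 4

The characteristic polynomial is χ_A(x) = (x + 2)^3, so the eigenvalues are known. The minimal polynomial is
  m_A(x) = Π_λ (x − λ)^{k_λ}
where k_λ is the size of the *largest* Jordan block for λ (equivalently, the smallest k with (A − λI)^k v = 0 for every generalised eigenvector v of λ).

  λ = -2: largest Jordan block has size 2, contributing (x + 2)^2

So m_A(x) = (x + 2)^2 = x^2 + 4*x + 4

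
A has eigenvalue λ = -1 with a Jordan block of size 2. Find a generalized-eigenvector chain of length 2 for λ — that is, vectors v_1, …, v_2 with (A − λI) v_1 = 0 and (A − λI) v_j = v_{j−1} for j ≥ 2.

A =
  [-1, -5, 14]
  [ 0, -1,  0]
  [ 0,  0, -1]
A Jordan chain for λ = -1 of length 2:
v_1 = (-5, 0, 0)ᵀ
v_2 = (0, 1, 0)ᵀ

Let N = A − (-1)·I. We want v_2 with N^2 v_2 = 0 but N^1 v_2 ≠ 0; then v_{j-1} := N · v_j for j = 2, …, 2.

Pick v_2 = (0, 1, 0)ᵀ.
Then v_1 = N · v_2 = (-5, 0, 0)ᵀ.

Sanity check: (A − (-1)·I) v_1 = (0, 0, 0)ᵀ = 0. ✓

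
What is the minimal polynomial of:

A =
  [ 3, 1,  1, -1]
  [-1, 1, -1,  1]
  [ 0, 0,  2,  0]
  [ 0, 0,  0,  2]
x^2 - 4*x + 4

The characteristic polynomial is χ_A(x) = (x - 2)^4, so the eigenvalues are known. The minimal polynomial is
  m_A(x) = Π_λ (x − λ)^{k_λ}
where k_λ is the size of the *largest* Jordan block for λ (equivalently, the smallest k with (A − λI)^k v = 0 for every generalised eigenvector v of λ).

  λ = 2: largest Jordan block has size 2, contributing (x − 2)^2

So m_A(x) = (x - 2)^2 = x^2 - 4*x + 4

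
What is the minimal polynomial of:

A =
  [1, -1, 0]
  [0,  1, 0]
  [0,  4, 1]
x^2 - 2*x + 1

The characteristic polynomial is χ_A(x) = (x - 1)^3, so the eigenvalues are known. The minimal polynomial is
  m_A(x) = Π_λ (x − λ)^{k_λ}
where k_λ is the size of the *largest* Jordan block for λ (equivalently, the smallest k with (A − λI)^k v = 0 for every generalised eigenvector v of λ).

  λ = 1: largest Jordan block has size 2, contributing (x − 1)^2

So m_A(x) = (x - 1)^2 = x^2 - 2*x + 1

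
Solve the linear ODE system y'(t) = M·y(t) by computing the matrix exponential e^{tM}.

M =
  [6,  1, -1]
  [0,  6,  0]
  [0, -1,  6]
e^{tM} =
  [exp(6*t), t^2*exp(6*t)/2 + t*exp(6*t), -t*exp(6*t)]
  [0, exp(6*t), 0]
  [0, -t*exp(6*t), exp(6*t)]

Strategy: write M = P · J · P⁻¹ where J is a Jordan canonical form, so e^{tM} = P · e^{tJ} · P⁻¹, and e^{tJ} can be computed block-by-block.

M has Jordan form
J =
  [6, 1, 0]
  [0, 6, 1]
  [0, 0, 6]
(up to reordering of blocks).

Per-block formulas:
  For a 3×3 Jordan block J_3(6): exp(t · J_3(6)) = e^(6t)·(I + t·N + (t^2/2)·N^2), where N is the 3×3 nilpotent shift.

After assembling e^{tJ} and conjugating by P, we get:

e^{tM} =
  [exp(6*t), t^2*exp(6*t)/2 + t*exp(6*t), -t*exp(6*t)]
  [0, exp(6*t), 0]
  [0, -t*exp(6*t), exp(6*t)]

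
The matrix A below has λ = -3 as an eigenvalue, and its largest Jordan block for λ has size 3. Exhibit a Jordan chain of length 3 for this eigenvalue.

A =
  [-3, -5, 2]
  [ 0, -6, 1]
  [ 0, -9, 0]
A Jordan chain for λ = -3 of length 3:
v_1 = (-3, 0, 0)ᵀ
v_2 = (-5, -3, -9)ᵀ
v_3 = (0, 1, 0)ᵀ

Let N = A − (-3)·I. We want v_3 with N^3 v_3 = 0 but N^2 v_3 ≠ 0; then v_{j-1} := N · v_j for j = 3, …, 2.

Pick v_3 = (0, 1, 0)ᵀ.
Then v_2 = N · v_3 = (-5, -3, -9)ᵀ.
Then v_1 = N · v_2 = (-3, 0, 0)ᵀ.

Sanity check: (A − (-3)·I) v_1 = (0, 0, 0)ᵀ = 0. ✓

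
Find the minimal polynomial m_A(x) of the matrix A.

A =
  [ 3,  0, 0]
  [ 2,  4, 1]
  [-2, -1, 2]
x^2 - 6*x + 9

The characteristic polynomial is χ_A(x) = (x - 3)^3, so the eigenvalues are known. The minimal polynomial is
  m_A(x) = Π_λ (x − λ)^{k_λ}
where k_λ is the size of the *largest* Jordan block for λ (equivalently, the smallest k with (A − λI)^k v = 0 for every generalised eigenvector v of λ).

  λ = 3: largest Jordan block has size 2, contributing (x − 3)^2

So m_A(x) = (x - 3)^2 = x^2 - 6*x + 9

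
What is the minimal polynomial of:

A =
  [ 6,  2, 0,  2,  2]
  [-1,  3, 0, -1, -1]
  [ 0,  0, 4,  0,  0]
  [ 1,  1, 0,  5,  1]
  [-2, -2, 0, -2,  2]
x^2 - 8*x + 16

The characteristic polynomial is χ_A(x) = (x - 4)^5, so the eigenvalues are known. The minimal polynomial is
  m_A(x) = Π_λ (x − λ)^{k_λ}
where k_λ is the size of the *largest* Jordan block for λ (equivalently, the smallest k with (A − λI)^k v = 0 for every generalised eigenvector v of λ).

  λ = 4: largest Jordan block has size 2, contributing (x − 4)^2

So m_A(x) = (x - 4)^2 = x^2 - 8*x + 16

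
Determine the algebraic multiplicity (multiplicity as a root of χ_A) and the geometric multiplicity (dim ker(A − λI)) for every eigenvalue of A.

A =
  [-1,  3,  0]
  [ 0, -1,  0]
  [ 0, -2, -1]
λ = -1: alg = 3, geom = 2

Step 1 — factor the characteristic polynomial to read off the algebraic multiplicities:
  χ_A(x) = (x + 1)^3

Step 2 — compute geometric multiplicities via the rank-nullity identity g(λ) = n − rank(A − λI):
  rank(A − (-1)·I) = 1, so dim ker(A − (-1)·I) = n − 1 = 2

Summary:
  λ = -1: algebraic multiplicity = 3, geometric multiplicity = 2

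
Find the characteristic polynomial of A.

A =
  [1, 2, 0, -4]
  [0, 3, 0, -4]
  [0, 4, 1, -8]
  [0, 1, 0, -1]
x^4 - 4*x^3 + 6*x^2 - 4*x + 1

Expanding det(x·I − A) (e.g. by cofactor expansion or by noting that A is similar to its Jordan form J, which has the same characteristic polynomial as A) gives
  χ_A(x) = x^4 - 4*x^3 + 6*x^2 - 4*x + 1
which factors as (x - 1)^4. The eigenvalues (with algebraic multiplicities) are λ = 1 with multiplicity 4.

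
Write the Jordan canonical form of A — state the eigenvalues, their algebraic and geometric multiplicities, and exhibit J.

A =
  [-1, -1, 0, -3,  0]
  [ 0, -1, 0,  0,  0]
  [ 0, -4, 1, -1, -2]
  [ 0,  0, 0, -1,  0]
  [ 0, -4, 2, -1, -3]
J_2(-1) ⊕ J_2(-1) ⊕ J_1(-1)

The characteristic polynomial is
  det(x·I − A) = x^5 + 5*x^4 + 10*x^3 + 10*x^2 + 5*x + 1 = (x + 1)^5

Eigenvalues and multiplicities (the geometric multiplicity of λ is n − rank(A − λI), which equals the number of Jordan blocks for λ):
  λ = -1: algebraic multiplicity = 5, geometric multiplicity = 3

Determining the block sizes for each eigenvalue:
  λ = -1: with am = 5 and gm = 3, the partition is not yet determined (e.g. several partitions of 5 into 3 parts exist). Let N = A − (-1)·I. Computing rank(N^1) = 2, rank(N^2) = 0; the number of blocks of size ≥ j is rank(N^{j−1}) − rank(N^j), giving [3, 2]. So we have 2 block(s) of size 2, 1 block(s) of size 1 → block sizes [2, 2, 1]

Assembling the blocks gives a Jordan form
J =
  [-1,  1,  0,  0,  0]
  [ 0, -1,  0,  0,  0]
  [ 0,  0, -1,  1,  0]
  [ 0,  0,  0, -1,  0]
  [ 0,  0,  0,  0, -1]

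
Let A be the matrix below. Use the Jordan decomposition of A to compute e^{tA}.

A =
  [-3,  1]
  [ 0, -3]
e^{tA} =
  [exp(-3*t), t*exp(-3*t)]
  [0, exp(-3*t)]

Strategy: write A = P · J · P⁻¹ where J is a Jordan canonical form, so e^{tA} = P · e^{tJ} · P⁻¹, and e^{tJ} can be computed block-by-block.

A has Jordan form
J =
  [-3,  1]
  [ 0, -3]
(up to reordering of blocks).

Per-block formulas:
  For a 2×2 Jordan block J_2(-3): exp(t · J_2(-3)) = e^(-3t)·(I + t·N), where N is the 2×2 nilpotent shift.

After assembling e^{tJ} and conjugating by P, we get:

e^{tA} =
  [exp(-3*t), t*exp(-3*t)]
  [0, exp(-3*t)]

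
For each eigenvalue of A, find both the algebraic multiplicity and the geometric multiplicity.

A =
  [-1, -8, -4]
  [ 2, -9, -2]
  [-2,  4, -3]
λ = -5: alg = 2, geom = 2; λ = -3: alg = 1, geom = 1

Step 1 — factor the characteristic polynomial to read off the algebraic multiplicities:
  χ_A(x) = (x + 3)*(x + 5)^2

Step 2 — compute geometric multiplicities via the rank-nullity identity g(λ) = n − rank(A − λI):
  rank(A − (-5)·I) = 1, so dim ker(A − (-5)·I) = n − 1 = 2
  rank(A − (-3)·I) = 2, so dim ker(A − (-3)·I) = n − 2 = 1

Summary:
  λ = -5: algebraic multiplicity = 2, geometric multiplicity = 2
  λ = -3: algebraic multiplicity = 1, geometric multiplicity = 1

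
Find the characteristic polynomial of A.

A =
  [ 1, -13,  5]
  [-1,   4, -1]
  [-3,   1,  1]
x^3 - 6*x^2 + 12*x - 8

Expanding det(x·I − A) (e.g. by cofactor expansion or by noting that A is similar to its Jordan form J, which has the same characteristic polynomial as A) gives
  χ_A(x) = x^3 - 6*x^2 + 12*x - 8
which factors as (x - 2)^3. The eigenvalues (with algebraic multiplicities) are λ = 2 with multiplicity 3.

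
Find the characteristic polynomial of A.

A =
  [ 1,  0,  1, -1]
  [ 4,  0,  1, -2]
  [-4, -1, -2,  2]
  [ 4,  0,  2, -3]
x^4 + 4*x^3 + 6*x^2 + 4*x + 1

Expanding det(x·I − A) (e.g. by cofactor expansion or by noting that A is similar to its Jordan form J, which has the same characteristic polynomial as A) gives
  χ_A(x) = x^4 + 4*x^3 + 6*x^2 + 4*x + 1
which factors as (x + 1)^4. The eigenvalues (with algebraic multiplicities) are λ = -1 with multiplicity 4.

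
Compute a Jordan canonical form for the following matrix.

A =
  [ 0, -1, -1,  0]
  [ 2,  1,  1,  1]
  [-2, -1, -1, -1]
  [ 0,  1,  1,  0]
J_3(0) ⊕ J_1(0)

The characteristic polynomial is
  det(x·I − A) = x^4

Eigenvalues and multiplicities (the geometric multiplicity of λ is n − rank(A − λI), which equals the number of Jordan blocks for λ):
  λ = 0: algebraic multiplicity = 4, geometric multiplicity = 2

Determining the block sizes for each eigenvalue:
  λ = 0: with am = 4 and gm = 2, the partition is not yet determined (e.g. several partitions of 4 into 2 parts exist). Let N = A − (0)·I. Computing rank(N^1) = 2, rank(N^2) = 1, rank(N^3) = 0; the number of blocks of size ≥ j is rank(N^{j−1}) − rank(N^j), giving [2, 1, 1]. So we have 1 block(s) of size 3, 1 block(s) of size 1 → block sizes [3, 1]

Assembling the blocks gives a Jordan form
J =
  [0, 1, 0, 0]
  [0, 0, 1, 0]
  [0, 0, 0, 0]
  [0, 0, 0, 0]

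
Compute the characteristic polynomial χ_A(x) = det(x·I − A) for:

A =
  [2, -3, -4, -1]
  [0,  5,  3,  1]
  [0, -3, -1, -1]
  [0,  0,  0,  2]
x^4 - 8*x^3 + 24*x^2 - 32*x + 16

Expanding det(x·I − A) (e.g. by cofactor expansion or by noting that A is similar to its Jordan form J, which has the same characteristic polynomial as A) gives
  χ_A(x) = x^4 - 8*x^3 + 24*x^2 - 32*x + 16
which factors as (x - 2)^4. The eigenvalues (with algebraic multiplicities) are λ = 2 with multiplicity 4.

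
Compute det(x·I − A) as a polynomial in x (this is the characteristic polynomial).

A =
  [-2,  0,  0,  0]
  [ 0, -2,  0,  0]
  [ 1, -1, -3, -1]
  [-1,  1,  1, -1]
x^4 + 8*x^3 + 24*x^2 + 32*x + 16

Expanding det(x·I − A) (e.g. by cofactor expansion or by noting that A is similar to its Jordan form J, which has the same characteristic polynomial as A) gives
  χ_A(x) = x^4 + 8*x^3 + 24*x^2 + 32*x + 16
which factors as (x + 2)^4. The eigenvalues (with algebraic multiplicities) are λ = -2 with multiplicity 4.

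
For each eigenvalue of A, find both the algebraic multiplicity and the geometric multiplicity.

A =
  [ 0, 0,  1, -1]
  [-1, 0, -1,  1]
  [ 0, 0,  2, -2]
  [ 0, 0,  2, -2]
λ = 0: alg = 4, geom = 2

Step 1 — factor the characteristic polynomial to read off the algebraic multiplicities:
  χ_A(x) = x^4

Step 2 — compute geometric multiplicities via the rank-nullity identity g(λ) = n − rank(A − λI):
  rank(A − (0)·I) = 2, so dim ker(A − (0)·I) = n − 2 = 2

Summary:
  λ = 0: algebraic multiplicity = 4, geometric multiplicity = 2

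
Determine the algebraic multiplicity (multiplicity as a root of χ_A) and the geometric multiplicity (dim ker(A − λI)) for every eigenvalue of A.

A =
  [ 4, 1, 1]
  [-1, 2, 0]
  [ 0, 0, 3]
λ = 3: alg = 3, geom = 1

Step 1 — factor the characteristic polynomial to read off the algebraic multiplicities:
  χ_A(x) = (x - 3)^3

Step 2 — compute geometric multiplicities via the rank-nullity identity g(λ) = n − rank(A − λI):
  rank(A − (3)·I) = 2, so dim ker(A − (3)·I) = n − 2 = 1

Summary:
  λ = 3: algebraic multiplicity = 3, geometric multiplicity = 1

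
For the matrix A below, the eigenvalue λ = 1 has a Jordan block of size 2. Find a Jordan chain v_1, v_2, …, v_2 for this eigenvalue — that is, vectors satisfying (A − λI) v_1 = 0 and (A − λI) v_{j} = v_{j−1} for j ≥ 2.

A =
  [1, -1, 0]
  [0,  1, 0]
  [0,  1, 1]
A Jordan chain for λ = 1 of length 2:
v_1 = (-1, 0, 1)ᵀ
v_2 = (0, 1, 0)ᵀ

Let N = A − (1)·I. We want v_2 with N^2 v_2 = 0 but N^1 v_2 ≠ 0; then v_{j-1} := N · v_j for j = 2, …, 2.

Pick v_2 = (0, 1, 0)ᵀ.
Then v_1 = N · v_2 = (-1, 0, 1)ᵀ.

Sanity check: (A − (1)·I) v_1 = (0, 0, 0)ᵀ = 0. ✓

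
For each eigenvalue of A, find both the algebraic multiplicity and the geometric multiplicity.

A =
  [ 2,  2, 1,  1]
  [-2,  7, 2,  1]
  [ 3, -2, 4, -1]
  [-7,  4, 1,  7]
λ = 5: alg = 4, geom = 2

Step 1 — factor the characteristic polynomial to read off the algebraic multiplicities:
  χ_A(x) = (x - 5)^4

Step 2 — compute geometric multiplicities via the rank-nullity identity g(λ) = n − rank(A − λI):
  rank(A − (5)·I) = 2, so dim ker(A − (5)·I) = n − 2 = 2

Summary:
  λ = 5: algebraic multiplicity = 4, geometric multiplicity = 2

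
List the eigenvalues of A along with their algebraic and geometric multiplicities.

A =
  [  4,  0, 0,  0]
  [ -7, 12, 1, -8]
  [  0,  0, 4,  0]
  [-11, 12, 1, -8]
λ = 0: alg = 1, geom = 1; λ = 4: alg = 3, geom = 2

Step 1 — factor the characteristic polynomial to read off the algebraic multiplicities:
  χ_A(x) = x*(x - 4)^3

Step 2 — compute geometric multiplicities via the rank-nullity identity g(λ) = n − rank(A − λI):
  rank(A − (0)·I) = 3, so dim ker(A − (0)·I) = n − 3 = 1
  rank(A − (4)·I) = 2, so dim ker(A − (4)·I) = n − 2 = 2

Summary:
  λ = 0: algebraic multiplicity = 1, geometric multiplicity = 1
  λ = 4: algebraic multiplicity = 3, geometric multiplicity = 2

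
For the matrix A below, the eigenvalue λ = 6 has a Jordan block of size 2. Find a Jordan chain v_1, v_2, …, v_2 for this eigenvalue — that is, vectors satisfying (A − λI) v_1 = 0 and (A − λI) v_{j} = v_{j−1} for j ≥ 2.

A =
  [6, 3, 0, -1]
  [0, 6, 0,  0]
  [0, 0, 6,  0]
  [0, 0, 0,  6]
A Jordan chain for λ = 6 of length 2:
v_1 = (3, 0, 0, 0)ᵀ
v_2 = (0, 1, 0, 0)ᵀ

Let N = A − (6)·I. We want v_2 with N^2 v_2 = 0 but N^1 v_2 ≠ 0; then v_{j-1} := N · v_j for j = 2, …, 2.

Pick v_2 = (0, 1, 0, 0)ᵀ.
Then v_1 = N · v_2 = (3, 0, 0, 0)ᵀ.

Sanity check: (A − (6)·I) v_1 = (0, 0, 0, 0)ᵀ = 0. ✓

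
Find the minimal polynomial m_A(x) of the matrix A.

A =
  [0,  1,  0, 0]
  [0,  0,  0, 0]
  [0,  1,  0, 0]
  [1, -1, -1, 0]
x^2

The characteristic polynomial is χ_A(x) = x^4, so the eigenvalues are known. The minimal polynomial is
  m_A(x) = Π_λ (x − λ)^{k_λ}
where k_λ is the size of the *largest* Jordan block for λ (equivalently, the smallest k with (A − λI)^k v = 0 for every generalised eigenvector v of λ).

  λ = 0: largest Jordan block has size 2, contributing (x − 0)^2

So m_A(x) = x^2 = x^2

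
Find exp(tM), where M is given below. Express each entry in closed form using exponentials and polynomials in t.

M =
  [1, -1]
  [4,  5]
e^{tM} =
  [-2*t*exp(3*t) + exp(3*t), -t*exp(3*t)]
  [4*t*exp(3*t), 2*t*exp(3*t) + exp(3*t)]

Strategy: write M = P · J · P⁻¹ where J is a Jordan canonical form, so e^{tM} = P · e^{tJ} · P⁻¹, and e^{tJ} can be computed block-by-block.

M has Jordan form
J =
  [3, 1]
  [0, 3]
(up to reordering of blocks).

Per-block formulas:
  For a 2×2 Jordan block J_2(3): exp(t · J_2(3)) = e^(3t)·(I + t·N), where N is the 2×2 nilpotent shift.

After assembling e^{tJ} and conjugating by P, we get:

e^{tM} =
  [-2*t*exp(3*t) + exp(3*t), -t*exp(3*t)]
  [4*t*exp(3*t), 2*t*exp(3*t) + exp(3*t)]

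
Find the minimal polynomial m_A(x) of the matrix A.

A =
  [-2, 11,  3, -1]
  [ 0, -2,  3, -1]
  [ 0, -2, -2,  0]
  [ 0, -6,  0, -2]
x^3 + 6*x^2 + 12*x + 8

The characteristic polynomial is χ_A(x) = (x + 2)^4, so the eigenvalues are known. The minimal polynomial is
  m_A(x) = Π_λ (x − λ)^{k_λ}
where k_λ is the size of the *largest* Jordan block for λ (equivalently, the smallest k with (A − λI)^k v = 0 for every generalised eigenvector v of λ).

  λ = -2: largest Jordan block has size 3, contributing (x + 2)^3

So m_A(x) = (x + 2)^3 = x^3 + 6*x^2 + 12*x + 8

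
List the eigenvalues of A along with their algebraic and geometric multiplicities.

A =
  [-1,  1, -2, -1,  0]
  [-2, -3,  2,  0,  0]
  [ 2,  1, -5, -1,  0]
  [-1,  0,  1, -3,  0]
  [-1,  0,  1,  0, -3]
λ = -3: alg = 5, geom = 3

Step 1 — factor the characteristic polynomial to read off the algebraic multiplicities:
  χ_A(x) = (x + 3)^5

Step 2 — compute geometric multiplicities via the rank-nullity identity g(λ) = n − rank(A − λI):
  rank(A − (-3)·I) = 2, so dim ker(A − (-3)·I) = n − 2 = 3

Summary:
  λ = -3: algebraic multiplicity = 5, geometric multiplicity = 3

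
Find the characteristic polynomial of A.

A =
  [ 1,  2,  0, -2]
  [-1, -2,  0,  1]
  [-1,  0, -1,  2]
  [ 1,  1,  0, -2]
x^4 + 4*x^3 + 6*x^2 + 4*x + 1

Expanding det(x·I − A) (e.g. by cofactor expansion or by noting that A is similar to its Jordan form J, which has the same characteristic polynomial as A) gives
  χ_A(x) = x^4 + 4*x^3 + 6*x^2 + 4*x + 1
which factors as (x + 1)^4. The eigenvalues (with algebraic multiplicities) are λ = -1 with multiplicity 4.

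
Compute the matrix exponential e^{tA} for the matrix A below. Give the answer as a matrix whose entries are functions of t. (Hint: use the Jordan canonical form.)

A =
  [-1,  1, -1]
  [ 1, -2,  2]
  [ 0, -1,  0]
e^{tA} =
  [t^2*exp(-t)/2 + exp(-t), t*exp(-t), t^2*exp(-t)/2 - t*exp(-t)]
  [-t^2*exp(-t)/2 + t*exp(-t), -t*exp(-t) + exp(-t), -t^2*exp(-t)/2 + 2*t*exp(-t)]
  [-t^2*exp(-t)/2, -t*exp(-t), -t^2*exp(-t)/2 + t*exp(-t) + exp(-t)]

Strategy: write A = P · J · P⁻¹ where J is a Jordan canonical form, so e^{tA} = P · e^{tJ} · P⁻¹, and e^{tJ} can be computed block-by-block.

A has Jordan form
J =
  [-1,  1,  0]
  [ 0, -1,  1]
  [ 0,  0, -1]
(up to reordering of blocks).

Per-block formulas:
  For a 3×3 Jordan block J_3(-1): exp(t · J_3(-1)) = e^(-1t)·(I + t·N + (t^2/2)·N^2), where N is the 3×3 nilpotent shift.

After assembling e^{tJ} and conjugating by P, we get:

e^{tA} =
  [t^2*exp(-t)/2 + exp(-t), t*exp(-t), t^2*exp(-t)/2 - t*exp(-t)]
  [-t^2*exp(-t)/2 + t*exp(-t), -t*exp(-t) + exp(-t), -t^2*exp(-t)/2 + 2*t*exp(-t)]
  [-t^2*exp(-t)/2, -t*exp(-t), -t^2*exp(-t)/2 + t*exp(-t) + exp(-t)]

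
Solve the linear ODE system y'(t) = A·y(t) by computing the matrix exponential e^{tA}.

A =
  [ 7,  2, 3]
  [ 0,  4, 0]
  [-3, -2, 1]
e^{tA} =
  [3*t*exp(4*t) + exp(4*t), 2*t*exp(4*t), 3*t*exp(4*t)]
  [0, exp(4*t), 0]
  [-3*t*exp(4*t), -2*t*exp(4*t), -3*t*exp(4*t) + exp(4*t)]

Strategy: write A = P · J · P⁻¹ where J is a Jordan canonical form, so e^{tA} = P · e^{tJ} · P⁻¹, and e^{tJ} can be computed block-by-block.

A has Jordan form
J =
  [4, 1, 0]
  [0, 4, 0]
  [0, 0, 4]
(up to reordering of blocks).

Per-block formulas:
  For a 2×2 Jordan block J_2(4): exp(t · J_2(4)) = e^(4t)·(I + t·N), where N is the 2×2 nilpotent shift.
  For a 1×1 block at λ = 4: exp(t · [4]) = [e^(4t)].

After assembling e^{tJ} and conjugating by P, we get:

e^{tA} =
  [3*t*exp(4*t) + exp(4*t), 2*t*exp(4*t), 3*t*exp(4*t)]
  [0, exp(4*t), 0]
  [-3*t*exp(4*t), -2*t*exp(4*t), -3*t*exp(4*t) + exp(4*t)]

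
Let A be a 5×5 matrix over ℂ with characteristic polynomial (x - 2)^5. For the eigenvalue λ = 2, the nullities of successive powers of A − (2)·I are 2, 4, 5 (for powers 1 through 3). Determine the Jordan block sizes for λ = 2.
Block sizes for λ = 2: [3, 2]

From the dimensions of kernels of powers, the number of Jordan blocks of size at least j is d_j − d_{j−1} where d_j = dim ker(N^j) (with d_0 = 0). Computing the differences gives [2, 2, 1].
The number of blocks of size exactly k is (#blocks of size ≥ k) − (#blocks of size ≥ k + 1), so the partition is: 1 block(s) of size 2, 1 block(s) of size 3.
In nonincreasing order the block sizes are [3, 2].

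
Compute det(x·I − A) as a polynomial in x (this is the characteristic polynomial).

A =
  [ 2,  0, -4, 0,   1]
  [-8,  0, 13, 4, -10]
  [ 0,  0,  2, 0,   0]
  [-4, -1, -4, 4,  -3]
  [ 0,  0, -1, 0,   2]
x^5 - 10*x^4 + 40*x^3 - 80*x^2 + 80*x - 32

Expanding det(x·I − A) (e.g. by cofactor expansion or by noting that A is similar to its Jordan form J, which has the same characteristic polynomial as A) gives
  χ_A(x) = x^5 - 10*x^4 + 40*x^3 - 80*x^2 + 80*x - 32
which factors as (x - 2)^5. The eigenvalues (with algebraic multiplicities) are λ = 2 with multiplicity 5.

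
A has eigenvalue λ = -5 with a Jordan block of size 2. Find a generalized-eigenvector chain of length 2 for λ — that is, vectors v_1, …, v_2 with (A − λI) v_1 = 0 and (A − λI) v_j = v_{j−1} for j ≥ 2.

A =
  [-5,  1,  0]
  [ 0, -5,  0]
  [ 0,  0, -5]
A Jordan chain for λ = -5 of length 2:
v_1 = (1, 0, 0)ᵀ
v_2 = (0, 1, 0)ᵀ

Let N = A − (-5)·I. We want v_2 with N^2 v_2 = 0 but N^1 v_2 ≠ 0; then v_{j-1} := N · v_j for j = 2, …, 2.

Pick v_2 = (0, 1, 0)ᵀ.
Then v_1 = N · v_2 = (1, 0, 0)ᵀ.

Sanity check: (A − (-5)·I) v_1 = (0, 0, 0)ᵀ = 0. ✓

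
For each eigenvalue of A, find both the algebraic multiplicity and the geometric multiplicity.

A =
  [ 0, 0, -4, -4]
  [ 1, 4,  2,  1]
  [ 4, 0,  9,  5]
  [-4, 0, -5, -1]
λ = 0: alg = 1, geom = 1; λ = 4: alg = 3, geom = 1

Step 1 — factor the characteristic polynomial to read off the algebraic multiplicities:
  χ_A(x) = x*(x - 4)^3

Step 2 — compute geometric multiplicities via the rank-nullity identity g(λ) = n − rank(A − λI):
  rank(A − (0)·I) = 3, so dim ker(A − (0)·I) = n − 3 = 1
  rank(A − (4)·I) = 3, so dim ker(A − (4)·I) = n − 3 = 1

Summary:
  λ = 0: algebraic multiplicity = 1, geometric multiplicity = 1
  λ = 4: algebraic multiplicity = 3, geometric multiplicity = 1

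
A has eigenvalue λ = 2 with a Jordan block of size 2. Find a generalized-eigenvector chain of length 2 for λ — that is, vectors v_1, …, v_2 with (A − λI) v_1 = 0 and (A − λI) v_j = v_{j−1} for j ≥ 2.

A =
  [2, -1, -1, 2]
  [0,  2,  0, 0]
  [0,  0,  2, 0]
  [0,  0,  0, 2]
A Jordan chain for λ = 2 of length 2:
v_1 = (-1, 0, 0, 0)ᵀ
v_2 = (0, 1, 0, 0)ᵀ

Let N = A − (2)·I. We want v_2 with N^2 v_2 = 0 but N^1 v_2 ≠ 0; then v_{j-1} := N · v_j for j = 2, …, 2.

Pick v_2 = (0, 1, 0, 0)ᵀ.
Then v_1 = N · v_2 = (-1, 0, 0, 0)ᵀ.

Sanity check: (A − (2)·I) v_1 = (0, 0, 0, 0)ᵀ = 0. ✓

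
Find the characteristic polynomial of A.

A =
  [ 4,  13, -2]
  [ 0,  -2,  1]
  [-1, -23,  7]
x^3 - 9*x^2 + 27*x - 27

Expanding det(x·I − A) (e.g. by cofactor expansion or by noting that A is similar to its Jordan form J, which has the same characteristic polynomial as A) gives
  χ_A(x) = x^3 - 9*x^2 + 27*x - 27
which factors as (x - 3)^3. The eigenvalues (with algebraic multiplicities) are λ = 3 with multiplicity 3.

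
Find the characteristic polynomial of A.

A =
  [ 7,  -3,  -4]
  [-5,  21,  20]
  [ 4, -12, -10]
x^3 - 18*x^2 + 108*x - 216

Expanding det(x·I − A) (e.g. by cofactor expansion or by noting that A is similar to its Jordan form J, which has the same characteristic polynomial as A) gives
  χ_A(x) = x^3 - 18*x^2 + 108*x - 216
which factors as (x - 6)^3. The eigenvalues (with algebraic multiplicities) are λ = 6 with multiplicity 3.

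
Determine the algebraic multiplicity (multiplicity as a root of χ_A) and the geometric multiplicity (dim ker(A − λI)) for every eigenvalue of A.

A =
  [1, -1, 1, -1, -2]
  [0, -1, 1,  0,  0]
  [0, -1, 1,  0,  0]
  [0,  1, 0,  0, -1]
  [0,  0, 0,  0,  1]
λ = 0: alg = 3, geom = 1; λ = 1: alg = 2, geom = 1

Step 1 — factor the characteristic polynomial to read off the algebraic multiplicities:
  χ_A(x) = x^3*(x - 1)^2

Step 2 — compute geometric multiplicities via the rank-nullity identity g(λ) = n − rank(A − λI):
  rank(A − (0)·I) = 4, so dim ker(A − (0)·I) = n − 4 = 1
  rank(A − (1)·I) = 4, so dim ker(A − (1)·I) = n − 4 = 1

Summary:
  λ = 0: algebraic multiplicity = 3, geometric multiplicity = 1
  λ = 1: algebraic multiplicity = 2, geometric multiplicity = 1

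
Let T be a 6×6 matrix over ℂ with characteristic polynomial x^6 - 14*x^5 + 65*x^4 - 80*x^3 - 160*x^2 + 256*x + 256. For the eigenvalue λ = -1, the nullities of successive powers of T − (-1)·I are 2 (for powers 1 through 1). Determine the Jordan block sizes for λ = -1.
Block sizes for λ = -1: [1, 1]

From the dimensions of kernels of powers, the number of Jordan blocks of size at least j is d_j − d_{j−1} where d_j = dim ker(N^j) (with d_0 = 0). Computing the differences gives [2].
The number of blocks of size exactly k is (#blocks of size ≥ k) − (#blocks of size ≥ k + 1), so the partition is: 2 block(s) of size 1.
In nonincreasing order the block sizes are [1, 1].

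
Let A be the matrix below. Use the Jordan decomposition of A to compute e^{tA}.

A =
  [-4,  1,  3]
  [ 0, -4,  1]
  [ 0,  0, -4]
e^{tA} =
  [exp(-4*t), t*exp(-4*t), t^2*exp(-4*t)/2 + 3*t*exp(-4*t)]
  [0, exp(-4*t), t*exp(-4*t)]
  [0, 0, exp(-4*t)]

Strategy: write A = P · J · P⁻¹ where J is a Jordan canonical form, so e^{tA} = P · e^{tJ} · P⁻¹, and e^{tJ} can be computed block-by-block.

A has Jordan form
J =
  [-4,  1,  0]
  [ 0, -4,  1]
  [ 0,  0, -4]
(up to reordering of blocks).

Per-block formulas:
  For a 3×3 Jordan block J_3(-4): exp(t · J_3(-4)) = e^(-4t)·(I + t·N + (t^2/2)·N^2), where N is the 3×3 nilpotent shift.

After assembling e^{tJ} and conjugating by P, we get:

e^{tA} =
  [exp(-4*t), t*exp(-4*t), t^2*exp(-4*t)/2 + 3*t*exp(-4*t)]
  [0, exp(-4*t), t*exp(-4*t)]
  [0, 0, exp(-4*t)]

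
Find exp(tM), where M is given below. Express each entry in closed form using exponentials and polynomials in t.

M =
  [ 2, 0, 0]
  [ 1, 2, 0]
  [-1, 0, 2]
e^{tM} =
  [exp(2*t), 0, 0]
  [t*exp(2*t), exp(2*t), 0]
  [-t*exp(2*t), 0, exp(2*t)]

Strategy: write M = P · J · P⁻¹ where J is a Jordan canonical form, so e^{tM} = P · e^{tJ} · P⁻¹, and e^{tJ} can be computed block-by-block.

M has Jordan form
J =
  [2, 1, 0]
  [0, 2, 0]
  [0, 0, 2]
(up to reordering of blocks).

Per-block formulas:
  For a 2×2 Jordan block J_2(2): exp(t · J_2(2)) = e^(2t)·(I + t·N), where N is the 2×2 nilpotent shift.
  For a 1×1 block at λ = 2: exp(t · [2]) = [e^(2t)].

After assembling e^{tJ} and conjugating by P, we get:

e^{tM} =
  [exp(2*t), 0, 0]
  [t*exp(2*t), exp(2*t), 0]
  [-t*exp(2*t), 0, exp(2*t)]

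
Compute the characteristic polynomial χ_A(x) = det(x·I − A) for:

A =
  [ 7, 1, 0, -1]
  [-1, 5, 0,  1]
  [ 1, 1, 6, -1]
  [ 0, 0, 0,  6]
x^4 - 24*x^3 + 216*x^2 - 864*x + 1296

Expanding det(x·I − A) (e.g. by cofactor expansion or by noting that A is similar to its Jordan form J, which has the same characteristic polynomial as A) gives
  χ_A(x) = x^4 - 24*x^3 + 216*x^2 - 864*x + 1296
which factors as (x - 6)^4. The eigenvalues (with algebraic multiplicities) are λ = 6 with multiplicity 4.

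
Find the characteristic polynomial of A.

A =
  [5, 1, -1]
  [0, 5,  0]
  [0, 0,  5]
x^3 - 15*x^2 + 75*x - 125

Expanding det(x·I − A) (e.g. by cofactor expansion or by noting that A is similar to its Jordan form J, which has the same characteristic polynomial as A) gives
  χ_A(x) = x^3 - 15*x^2 + 75*x - 125
which factors as (x - 5)^3. The eigenvalues (with algebraic multiplicities) are λ = 5 with multiplicity 3.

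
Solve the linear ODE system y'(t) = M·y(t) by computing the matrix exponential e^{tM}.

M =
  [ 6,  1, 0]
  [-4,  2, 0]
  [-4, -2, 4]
e^{tM} =
  [2*t*exp(4*t) + exp(4*t), t*exp(4*t), 0]
  [-4*t*exp(4*t), -2*t*exp(4*t) + exp(4*t), 0]
  [-4*t*exp(4*t), -2*t*exp(4*t), exp(4*t)]

Strategy: write M = P · J · P⁻¹ where J is a Jordan canonical form, so e^{tM} = P · e^{tJ} · P⁻¹, and e^{tJ} can be computed block-by-block.

M has Jordan form
J =
  [4, 1, 0]
  [0, 4, 0]
  [0, 0, 4]
(up to reordering of blocks).

Per-block formulas:
  For a 2×2 Jordan block J_2(4): exp(t · J_2(4)) = e^(4t)·(I + t·N), where N is the 2×2 nilpotent shift.
  For a 1×1 block at λ = 4: exp(t · [4]) = [e^(4t)].

After assembling e^{tJ} and conjugating by P, we get:

e^{tM} =
  [2*t*exp(4*t) + exp(4*t), t*exp(4*t), 0]
  [-4*t*exp(4*t), -2*t*exp(4*t) + exp(4*t), 0]
  [-4*t*exp(4*t), -2*t*exp(4*t), exp(4*t)]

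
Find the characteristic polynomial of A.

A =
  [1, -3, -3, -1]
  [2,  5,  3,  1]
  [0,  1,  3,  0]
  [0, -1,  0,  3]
x^4 - 12*x^3 + 54*x^2 - 108*x + 81

Expanding det(x·I − A) (e.g. by cofactor expansion or by noting that A is similar to its Jordan form J, which has the same characteristic polynomial as A) gives
  χ_A(x) = x^4 - 12*x^3 + 54*x^2 - 108*x + 81
which factors as (x - 3)^4. The eigenvalues (with algebraic multiplicities) are λ = 3 with multiplicity 4.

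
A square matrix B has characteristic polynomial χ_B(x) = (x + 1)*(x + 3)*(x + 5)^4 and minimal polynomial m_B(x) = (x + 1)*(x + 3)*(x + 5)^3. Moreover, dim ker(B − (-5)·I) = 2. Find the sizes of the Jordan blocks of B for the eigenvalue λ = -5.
Block sizes for λ = -5: [3, 1]

Step 1 — from the characteristic polynomial, algebraic multiplicity of λ = -5 is 4. From dim ker(B − (-5)·I) = 2, there are exactly 2 Jordan blocks for λ = -5.
Step 2 — from the minimal polynomial, the factor (x + 5)^3 tells us the largest block for λ = -5 has size 3.
Step 3 — with total size 4, 2 blocks, and largest block 3, the block sizes (in nonincreasing order) are [3, 1].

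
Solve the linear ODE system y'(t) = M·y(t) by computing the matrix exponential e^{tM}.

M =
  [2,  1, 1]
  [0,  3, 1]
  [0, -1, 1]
e^{tM} =
  [exp(2*t), t*exp(2*t), t*exp(2*t)]
  [0, t*exp(2*t) + exp(2*t), t*exp(2*t)]
  [0, -t*exp(2*t), -t*exp(2*t) + exp(2*t)]

Strategy: write M = P · J · P⁻¹ where J is a Jordan canonical form, so e^{tM} = P · e^{tJ} · P⁻¹, and e^{tJ} can be computed block-by-block.

M has Jordan form
J =
  [2, 1, 0]
  [0, 2, 0]
  [0, 0, 2]
(up to reordering of blocks).

Per-block formulas:
  For a 2×2 Jordan block J_2(2): exp(t · J_2(2)) = e^(2t)·(I + t·N), where N is the 2×2 nilpotent shift.
  For a 1×1 block at λ = 2: exp(t · [2]) = [e^(2t)].

After assembling e^{tJ} and conjugating by P, we get:

e^{tM} =
  [exp(2*t), t*exp(2*t), t*exp(2*t)]
  [0, t*exp(2*t) + exp(2*t), t*exp(2*t)]
  [0, -t*exp(2*t), -t*exp(2*t) + exp(2*t)]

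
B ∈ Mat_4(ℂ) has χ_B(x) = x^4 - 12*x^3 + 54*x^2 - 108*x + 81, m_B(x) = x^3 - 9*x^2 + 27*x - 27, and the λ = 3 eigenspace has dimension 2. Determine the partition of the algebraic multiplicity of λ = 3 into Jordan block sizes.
Block sizes for λ = 3: [3, 1]

Step 1 — from the characteristic polynomial, algebraic multiplicity of λ = 3 is 4. From dim ker(B − (3)·I) = 2, there are exactly 2 Jordan blocks for λ = 3.
Step 2 — from the minimal polynomial, the factor (x − 3)^3 tells us the largest block for λ = 3 has size 3.
Step 3 — with total size 4, 2 blocks, and largest block 3, the block sizes (in nonincreasing order) are [3, 1].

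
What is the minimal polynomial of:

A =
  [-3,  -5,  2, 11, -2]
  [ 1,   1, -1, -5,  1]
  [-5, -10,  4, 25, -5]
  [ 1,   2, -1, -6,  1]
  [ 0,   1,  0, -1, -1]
x^2 + 2*x + 1

The characteristic polynomial is χ_A(x) = (x + 1)^5, so the eigenvalues are known. The minimal polynomial is
  m_A(x) = Π_λ (x − λ)^{k_λ}
where k_λ is the size of the *largest* Jordan block for λ (equivalently, the smallest k with (A − λI)^k v = 0 for every generalised eigenvector v of λ).

  λ = -1: largest Jordan block has size 2, contributing (x + 1)^2

So m_A(x) = (x + 1)^2 = x^2 + 2*x + 1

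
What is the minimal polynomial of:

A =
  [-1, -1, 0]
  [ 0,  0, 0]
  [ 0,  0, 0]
x^2 + x

The characteristic polynomial is χ_A(x) = x^2*(x + 1), so the eigenvalues are known. The minimal polynomial is
  m_A(x) = Π_λ (x − λ)^{k_λ}
where k_λ is the size of the *largest* Jordan block for λ (equivalently, the smallest k with (A − λI)^k v = 0 for every generalised eigenvector v of λ).

  λ = -1: largest Jordan block has size 1, contributing (x + 1)
  λ = 0: largest Jordan block has size 1, contributing (x − 0)

So m_A(x) = x*(x + 1) = x^2 + x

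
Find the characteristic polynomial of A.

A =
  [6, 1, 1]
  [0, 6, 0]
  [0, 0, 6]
x^3 - 18*x^2 + 108*x - 216

Expanding det(x·I − A) (e.g. by cofactor expansion or by noting that A is similar to its Jordan form J, which has the same characteristic polynomial as A) gives
  χ_A(x) = x^3 - 18*x^2 + 108*x - 216
which factors as (x - 6)^3. The eigenvalues (with algebraic multiplicities) are λ = 6 with multiplicity 3.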